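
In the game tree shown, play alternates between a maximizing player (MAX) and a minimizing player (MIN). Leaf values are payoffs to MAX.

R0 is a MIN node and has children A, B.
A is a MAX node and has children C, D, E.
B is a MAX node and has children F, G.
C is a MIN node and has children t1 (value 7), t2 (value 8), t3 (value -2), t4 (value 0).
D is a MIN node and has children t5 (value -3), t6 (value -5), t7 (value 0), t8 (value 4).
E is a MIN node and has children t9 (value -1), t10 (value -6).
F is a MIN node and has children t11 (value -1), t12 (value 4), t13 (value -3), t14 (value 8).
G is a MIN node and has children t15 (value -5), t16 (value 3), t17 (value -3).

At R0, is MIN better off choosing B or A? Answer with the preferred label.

F (MIN): min(-1, 4, -3, 8) = -3
G (MIN): min(-5, 3, -3) = -5
B (MAX): max(-3, -5) = -3
C (MIN): min(7, 8, -2, 0) = -2
D (MIN): min(-3, -5, 0, 4) = -5
E (MIN): min(-1, -6) = -6
A (MAX): max(-2, -5, -6) = -2
MIN prefers the lower value; B=-3, A=-2. B is better since -3 < -2.

B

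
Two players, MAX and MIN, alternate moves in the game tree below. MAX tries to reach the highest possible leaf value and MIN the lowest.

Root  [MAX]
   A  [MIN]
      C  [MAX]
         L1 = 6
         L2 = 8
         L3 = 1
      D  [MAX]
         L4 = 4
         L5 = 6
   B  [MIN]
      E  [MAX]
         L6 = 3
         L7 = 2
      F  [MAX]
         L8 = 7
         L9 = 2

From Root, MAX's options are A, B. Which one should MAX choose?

C (MAX): max(6, 8, 1) = 8
D (MAX): max(4, 6) = 6
A (MIN): min(8, 6) = 6
E (MAX): max(3, 2) = 3
F (MAX): max(7, 2) = 7
B (MIN): min(3, 7) = 3
Root (MAX): max(6, 3) = 6
MAX at Root wants the highest of {A=6, B=3}, so chooses A.

A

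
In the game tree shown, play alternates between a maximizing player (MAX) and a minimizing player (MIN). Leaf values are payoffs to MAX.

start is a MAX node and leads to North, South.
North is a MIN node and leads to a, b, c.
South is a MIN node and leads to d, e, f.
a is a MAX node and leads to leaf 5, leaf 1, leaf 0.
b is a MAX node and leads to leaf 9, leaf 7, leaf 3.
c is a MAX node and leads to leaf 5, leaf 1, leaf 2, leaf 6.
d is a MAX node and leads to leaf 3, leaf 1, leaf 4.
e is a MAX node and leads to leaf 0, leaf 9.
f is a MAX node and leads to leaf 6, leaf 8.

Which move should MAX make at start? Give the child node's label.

a (MAX): max(5, 1, 0) = 5
b (MAX): max(9, 7, 3) = 9
c (MAX): max(5, 1, 2, 6) = 6
North (MIN): min(5, 9, 6) = 5
d (MAX): max(3, 1, 4) = 4
e (MAX): max(0, 9) = 9
f (MAX): max(6, 8) = 8
South (MIN): min(4, 9, 8) = 4
start (MAX): max(5, 4) = 5
MAX at start wants the highest of {North=5, South=4}, so chooses North.

North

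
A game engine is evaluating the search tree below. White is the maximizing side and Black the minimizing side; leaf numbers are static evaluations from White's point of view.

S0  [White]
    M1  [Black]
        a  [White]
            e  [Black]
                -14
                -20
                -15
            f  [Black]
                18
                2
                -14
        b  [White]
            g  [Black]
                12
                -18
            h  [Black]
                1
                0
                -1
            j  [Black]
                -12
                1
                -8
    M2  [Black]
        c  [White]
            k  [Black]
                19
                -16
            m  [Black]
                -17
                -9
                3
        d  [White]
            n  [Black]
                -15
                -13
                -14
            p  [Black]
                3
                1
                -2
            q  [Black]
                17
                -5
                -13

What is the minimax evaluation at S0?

-14

e (Black): min(-14, -20, -15) = -20
f (Black): min(18, 2, -14) = -14
a (White): max(-20, -14) = -14
g (Black): min(12, -18) = -18
h (Black): min(1, 0, -1) = -1
j (Black): min(-12, 1, -8) = -12
b (White): max(-18, -1, -12) = -1
M1 (Black): min(-14, -1) = -14
k (Black): min(19, -16) = -16
m (Black): min(-17, -9, 3) = -17
c (White): max(-16, -17) = -16
n (Black): min(-15, -13, -14) = -15
p (Black): min(3, 1, -2) = -2
q (Black): min(17, -5, -13) = -13
d (White): max(-15, -2, -13) = -2
M2 (Black): min(-16, -2) = -16
S0 (White): max(-14, -16) = -14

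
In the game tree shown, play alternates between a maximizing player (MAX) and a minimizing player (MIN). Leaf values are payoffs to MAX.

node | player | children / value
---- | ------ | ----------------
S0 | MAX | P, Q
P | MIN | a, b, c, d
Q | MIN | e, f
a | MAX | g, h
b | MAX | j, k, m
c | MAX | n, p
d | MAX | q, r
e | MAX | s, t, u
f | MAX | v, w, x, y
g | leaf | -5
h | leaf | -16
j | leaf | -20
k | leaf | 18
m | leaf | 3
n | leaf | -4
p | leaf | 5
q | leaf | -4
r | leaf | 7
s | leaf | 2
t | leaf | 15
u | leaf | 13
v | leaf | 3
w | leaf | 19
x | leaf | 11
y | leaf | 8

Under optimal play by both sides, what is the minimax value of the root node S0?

a (MAX): max(-5, -16) = -5
b (MAX): max(-20, 18, 3) = 18
c (MAX): max(-4, 5) = 5
d (MAX): max(-4, 7) = 7
P (MIN): min(-5, 18, 5, 7) = -5
e (MAX): max(2, 15, 13) = 15
f (MAX): max(3, 19, 11, 8) = 19
Q (MIN): min(15, 19) = 15
S0 (MAX): max(-5, 15) = 15

15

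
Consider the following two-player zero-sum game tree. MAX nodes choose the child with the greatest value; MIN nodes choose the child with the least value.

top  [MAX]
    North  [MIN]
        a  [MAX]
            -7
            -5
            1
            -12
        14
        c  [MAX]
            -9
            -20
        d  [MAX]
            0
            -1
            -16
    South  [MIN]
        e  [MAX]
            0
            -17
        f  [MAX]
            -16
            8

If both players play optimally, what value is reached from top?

a (MAX): max(-7, -5, 1, -12) = 1
c (MAX): max(-9, -20) = -9
d (MAX): max(0, -1, -16) = 0
North (MIN): min(1, 14, -9, 0) = -9
e (MAX): max(0, -17) = 0
f (MAX): max(-16, 8) = 8
South (MIN): min(0, 8) = 0
top (MAX): max(-9, 0) = 0

0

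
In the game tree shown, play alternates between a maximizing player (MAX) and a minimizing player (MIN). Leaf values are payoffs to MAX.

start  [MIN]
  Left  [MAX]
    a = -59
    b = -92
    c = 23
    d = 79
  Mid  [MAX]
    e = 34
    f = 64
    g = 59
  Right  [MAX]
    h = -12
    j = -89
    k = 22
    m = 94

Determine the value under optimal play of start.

Left (MAX): max(-59, -92, 23, 79) = 79
Mid (MAX): max(34, 64, 59) = 64
Right (MAX): max(-12, -89, 22, 94) = 94
start (MIN): min(79, 64, 94) = 64

64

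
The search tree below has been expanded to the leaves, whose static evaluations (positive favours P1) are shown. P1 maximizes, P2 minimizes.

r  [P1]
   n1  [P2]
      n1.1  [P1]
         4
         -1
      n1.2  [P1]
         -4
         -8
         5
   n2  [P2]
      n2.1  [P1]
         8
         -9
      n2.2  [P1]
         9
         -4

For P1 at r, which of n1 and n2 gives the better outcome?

n1.1 (P1): max(4, -1) = 4
n1.2 (P1): max(-4, -8, 5) = 5
n1 (P2): min(4, 5) = 4
n2.1 (P1): max(8, -9) = 8
n2.2 (P1): max(9, -4) = 9
n2 (P2): min(8, 9) = 8
P1 prefers the higher value; n1=4, n2=8. n2 is better since 8 > 4.

n2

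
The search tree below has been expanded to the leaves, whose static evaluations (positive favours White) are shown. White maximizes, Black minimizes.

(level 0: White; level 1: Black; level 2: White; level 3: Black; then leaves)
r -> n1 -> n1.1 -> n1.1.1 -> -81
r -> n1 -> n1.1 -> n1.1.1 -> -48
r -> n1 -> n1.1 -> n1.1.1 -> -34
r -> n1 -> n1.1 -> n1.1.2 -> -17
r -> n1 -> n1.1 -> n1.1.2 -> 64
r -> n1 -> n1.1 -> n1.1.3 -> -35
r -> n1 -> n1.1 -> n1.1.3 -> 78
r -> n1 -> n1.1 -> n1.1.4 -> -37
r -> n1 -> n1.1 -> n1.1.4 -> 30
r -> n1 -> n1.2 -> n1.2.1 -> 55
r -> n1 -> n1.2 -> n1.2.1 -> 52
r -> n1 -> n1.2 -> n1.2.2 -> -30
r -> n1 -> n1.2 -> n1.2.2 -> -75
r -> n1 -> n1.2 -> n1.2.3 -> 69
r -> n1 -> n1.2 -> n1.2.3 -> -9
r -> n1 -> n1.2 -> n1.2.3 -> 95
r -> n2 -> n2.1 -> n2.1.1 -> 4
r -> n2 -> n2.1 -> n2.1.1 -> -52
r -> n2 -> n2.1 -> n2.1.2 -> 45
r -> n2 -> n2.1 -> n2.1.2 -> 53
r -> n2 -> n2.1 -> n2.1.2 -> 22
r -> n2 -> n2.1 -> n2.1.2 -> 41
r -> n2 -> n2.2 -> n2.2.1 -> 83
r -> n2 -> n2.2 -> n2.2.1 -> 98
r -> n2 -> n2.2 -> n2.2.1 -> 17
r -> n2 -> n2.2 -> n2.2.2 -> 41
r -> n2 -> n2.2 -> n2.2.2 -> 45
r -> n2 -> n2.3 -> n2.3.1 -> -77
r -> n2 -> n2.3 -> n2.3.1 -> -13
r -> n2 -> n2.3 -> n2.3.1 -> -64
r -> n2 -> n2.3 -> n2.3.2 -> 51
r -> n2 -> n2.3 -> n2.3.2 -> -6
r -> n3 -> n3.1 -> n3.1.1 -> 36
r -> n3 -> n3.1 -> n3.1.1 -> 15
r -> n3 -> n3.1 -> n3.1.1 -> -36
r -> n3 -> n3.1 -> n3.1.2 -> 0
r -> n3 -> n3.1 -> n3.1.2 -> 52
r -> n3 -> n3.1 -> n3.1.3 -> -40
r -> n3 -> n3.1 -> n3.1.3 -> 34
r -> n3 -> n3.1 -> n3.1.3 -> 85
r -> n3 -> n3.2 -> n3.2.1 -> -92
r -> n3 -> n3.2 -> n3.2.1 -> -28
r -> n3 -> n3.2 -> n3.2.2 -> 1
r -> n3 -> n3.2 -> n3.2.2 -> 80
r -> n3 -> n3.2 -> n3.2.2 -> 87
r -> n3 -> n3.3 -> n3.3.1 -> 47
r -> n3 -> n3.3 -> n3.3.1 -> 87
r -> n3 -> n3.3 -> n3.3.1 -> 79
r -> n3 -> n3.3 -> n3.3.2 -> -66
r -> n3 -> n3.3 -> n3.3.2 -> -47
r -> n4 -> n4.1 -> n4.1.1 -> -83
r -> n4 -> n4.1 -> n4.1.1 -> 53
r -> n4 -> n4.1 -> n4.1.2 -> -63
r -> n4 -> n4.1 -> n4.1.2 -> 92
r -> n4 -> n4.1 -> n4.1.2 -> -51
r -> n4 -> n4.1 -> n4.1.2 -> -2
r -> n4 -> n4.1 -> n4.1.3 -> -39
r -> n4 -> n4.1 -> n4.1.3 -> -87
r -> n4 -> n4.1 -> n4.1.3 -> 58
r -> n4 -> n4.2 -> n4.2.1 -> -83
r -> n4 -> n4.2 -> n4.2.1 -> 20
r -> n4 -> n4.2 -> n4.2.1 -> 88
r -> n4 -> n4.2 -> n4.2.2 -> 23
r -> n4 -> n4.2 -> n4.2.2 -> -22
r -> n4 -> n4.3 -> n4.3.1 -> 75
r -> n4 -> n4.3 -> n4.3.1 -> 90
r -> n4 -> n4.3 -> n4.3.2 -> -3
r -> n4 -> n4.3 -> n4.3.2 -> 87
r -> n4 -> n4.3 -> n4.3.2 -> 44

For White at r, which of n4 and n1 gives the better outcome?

n1

n4.1.1 (Black): min(-83, 53) = -83
n4.1.2 (Black): min(-63, 92, -51, -2) = -63
n4.1.3 (Black): min(-39, -87, 58) = -87
n4.1 (White): max(-83, -63, -87) = -63
n4.2.1 (Black): min(-83, 20, 88) = -83
n4.2.2 (Black): min(23, -22) = -22
n4.2 (White): max(-83, -22) = -22
n4.3.1 (Black): min(75, 90) = 75
n4.3.2 (Black): min(-3, 87, 44) = -3
n4.3 (White): max(75, -3) = 75
n4 (Black): min(-63, -22, 75) = -63
n1.1.1 (Black): min(-81, -48, -34) = -81
n1.1.2 (Black): min(-17, 64) = -17
n1.1.3 (Black): min(-35, 78) = -35
n1.1.4 (Black): min(-37, 30) = -37
n1.1 (White): max(-81, -17, -35, -37) = -17
n1.2.1 (Black): min(55, 52) = 52
n1.2.2 (Black): min(-30, -75) = -75
n1.2.3 (Black): min(69, -9, 95) = -9
n1.2 (White): max(52, -75, -9) = 52
n1 (Black): min(-17, 52) = -17
White prefers the higher value; n4=-63, n1=-17. n1 is better since -17 > -63.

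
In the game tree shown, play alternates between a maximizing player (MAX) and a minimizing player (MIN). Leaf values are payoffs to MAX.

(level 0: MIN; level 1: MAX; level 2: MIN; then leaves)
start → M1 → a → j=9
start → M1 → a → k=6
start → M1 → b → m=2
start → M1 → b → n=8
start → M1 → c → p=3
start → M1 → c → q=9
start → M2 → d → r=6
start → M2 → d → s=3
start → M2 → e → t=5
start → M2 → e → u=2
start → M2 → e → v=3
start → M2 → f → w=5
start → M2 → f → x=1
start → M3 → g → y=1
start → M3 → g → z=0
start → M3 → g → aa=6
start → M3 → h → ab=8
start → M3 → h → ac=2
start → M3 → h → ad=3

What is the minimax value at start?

2

a (MIN): min(9, 6) = 6
b (MIN): min(2, 8) = 2
c (MIN): min(3, 9) = 3
M1 (MAX): max(6, 2, 3) = 6
d (MIN): min(6, 3) = 3
e (MIN): min(5, 2, 3) = 2
f (MIN): min(5, 1) = 1
M2 (MAX): max(3, 2, 1) = 3
g (MIN): min(1, 0, 6) = 0
h (MIN): min(8, 2, 3) = 2
M3 (MAX): max(0, 2) = 2
start (MIN): min(6, 3, 2) = 2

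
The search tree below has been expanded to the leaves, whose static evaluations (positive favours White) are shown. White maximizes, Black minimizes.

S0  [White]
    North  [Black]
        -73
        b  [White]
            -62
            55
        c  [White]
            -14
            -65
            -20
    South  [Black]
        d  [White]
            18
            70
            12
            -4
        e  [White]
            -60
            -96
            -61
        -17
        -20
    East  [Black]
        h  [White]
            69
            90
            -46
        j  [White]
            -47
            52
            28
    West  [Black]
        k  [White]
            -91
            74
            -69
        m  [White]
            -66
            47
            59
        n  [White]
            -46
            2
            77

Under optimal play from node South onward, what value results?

-60

d (White): max(18, 70, 12, -4) = 70
e (White): max(-60, -96, -61) = -60
South (Black): min(70, -60, -17, -20) = -60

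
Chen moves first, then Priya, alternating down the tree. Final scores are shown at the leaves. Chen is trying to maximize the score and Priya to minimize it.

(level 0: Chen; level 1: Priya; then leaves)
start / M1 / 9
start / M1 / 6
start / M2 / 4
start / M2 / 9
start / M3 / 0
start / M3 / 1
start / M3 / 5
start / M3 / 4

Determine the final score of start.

M1 (Priya): min(9, 6) = 6
M2 (Priya): min(4, 9) = 4
M3 (Priya): min(0, 1, 5, 4) = 0
start (Chen): max(6, 4, 0) = 6

6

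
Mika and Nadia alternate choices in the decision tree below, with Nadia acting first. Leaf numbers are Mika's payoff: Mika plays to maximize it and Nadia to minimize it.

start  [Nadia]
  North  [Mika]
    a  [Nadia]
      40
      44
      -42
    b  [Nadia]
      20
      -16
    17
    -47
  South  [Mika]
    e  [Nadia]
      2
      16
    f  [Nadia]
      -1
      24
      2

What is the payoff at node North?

17

a (Nadia): min(40, 44, -42) = -42
b (Nadia): min(20, -16) = -16
North (Mika): max(-42, -16, 17, -47) = 17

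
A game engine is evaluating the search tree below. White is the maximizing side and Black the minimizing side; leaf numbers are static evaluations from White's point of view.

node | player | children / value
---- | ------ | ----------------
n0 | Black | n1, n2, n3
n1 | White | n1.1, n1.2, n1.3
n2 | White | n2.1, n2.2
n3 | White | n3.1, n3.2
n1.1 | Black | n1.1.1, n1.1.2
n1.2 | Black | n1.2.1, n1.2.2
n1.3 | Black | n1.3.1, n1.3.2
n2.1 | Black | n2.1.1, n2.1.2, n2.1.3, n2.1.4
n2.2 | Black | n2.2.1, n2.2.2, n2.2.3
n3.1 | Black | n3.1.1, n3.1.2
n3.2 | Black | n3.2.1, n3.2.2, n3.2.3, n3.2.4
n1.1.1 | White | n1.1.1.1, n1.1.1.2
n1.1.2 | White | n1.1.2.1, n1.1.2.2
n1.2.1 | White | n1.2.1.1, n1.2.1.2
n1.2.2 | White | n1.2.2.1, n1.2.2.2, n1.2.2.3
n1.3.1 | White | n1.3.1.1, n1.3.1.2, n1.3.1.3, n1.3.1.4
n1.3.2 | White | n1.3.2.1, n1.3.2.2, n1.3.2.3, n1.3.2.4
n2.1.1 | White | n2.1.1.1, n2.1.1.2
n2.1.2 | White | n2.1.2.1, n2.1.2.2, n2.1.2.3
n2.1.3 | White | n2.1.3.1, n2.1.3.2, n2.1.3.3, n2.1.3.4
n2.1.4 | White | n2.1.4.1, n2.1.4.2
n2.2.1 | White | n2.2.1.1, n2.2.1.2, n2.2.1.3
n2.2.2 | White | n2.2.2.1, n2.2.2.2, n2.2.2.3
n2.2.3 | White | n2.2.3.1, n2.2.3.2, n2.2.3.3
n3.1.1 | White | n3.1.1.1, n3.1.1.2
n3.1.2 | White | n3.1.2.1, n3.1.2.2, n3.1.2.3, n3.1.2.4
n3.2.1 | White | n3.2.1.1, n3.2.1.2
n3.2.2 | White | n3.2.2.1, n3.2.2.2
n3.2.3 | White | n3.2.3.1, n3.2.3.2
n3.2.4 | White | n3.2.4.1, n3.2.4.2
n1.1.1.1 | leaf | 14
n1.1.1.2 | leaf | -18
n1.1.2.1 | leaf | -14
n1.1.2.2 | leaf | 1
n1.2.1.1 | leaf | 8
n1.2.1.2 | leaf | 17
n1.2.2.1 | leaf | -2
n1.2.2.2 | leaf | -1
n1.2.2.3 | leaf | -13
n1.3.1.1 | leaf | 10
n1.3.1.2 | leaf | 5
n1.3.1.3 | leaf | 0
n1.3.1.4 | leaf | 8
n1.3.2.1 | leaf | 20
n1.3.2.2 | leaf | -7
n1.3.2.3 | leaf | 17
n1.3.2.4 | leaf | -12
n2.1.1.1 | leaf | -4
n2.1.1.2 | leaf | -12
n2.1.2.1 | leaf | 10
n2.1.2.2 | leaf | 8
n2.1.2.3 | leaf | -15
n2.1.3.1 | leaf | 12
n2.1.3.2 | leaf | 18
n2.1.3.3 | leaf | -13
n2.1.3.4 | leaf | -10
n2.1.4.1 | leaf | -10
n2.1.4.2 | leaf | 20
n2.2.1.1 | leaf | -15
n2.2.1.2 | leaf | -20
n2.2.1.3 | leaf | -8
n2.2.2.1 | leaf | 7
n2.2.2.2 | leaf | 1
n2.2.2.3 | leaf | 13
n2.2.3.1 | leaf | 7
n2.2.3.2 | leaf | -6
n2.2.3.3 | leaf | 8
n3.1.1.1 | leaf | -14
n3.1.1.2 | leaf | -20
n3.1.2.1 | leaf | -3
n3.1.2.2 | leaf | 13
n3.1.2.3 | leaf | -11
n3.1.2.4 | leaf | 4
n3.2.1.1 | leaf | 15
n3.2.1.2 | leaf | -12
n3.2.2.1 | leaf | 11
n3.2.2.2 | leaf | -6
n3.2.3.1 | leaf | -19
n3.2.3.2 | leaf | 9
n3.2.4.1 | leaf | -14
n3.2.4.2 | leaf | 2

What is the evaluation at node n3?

2

n3.1.1 (White): max(-14, -20) = -14
n3.1.2 (White): max(-3, 13, -11, 4) = 13
n3.1 (Black): min(-14, 13) = -14
n3.2.1 (White): max(15, -12) = 15
n3.2.2 (White): max(11, -6) = 11
n3.2.3 (White): max(-19, 9) = 9
n3.2.4 (White): max(-14, 2) = 2
n3.2 (Black): min(15, 11, 9, 2) = 2
n3 (White): max(-14, 2) = 2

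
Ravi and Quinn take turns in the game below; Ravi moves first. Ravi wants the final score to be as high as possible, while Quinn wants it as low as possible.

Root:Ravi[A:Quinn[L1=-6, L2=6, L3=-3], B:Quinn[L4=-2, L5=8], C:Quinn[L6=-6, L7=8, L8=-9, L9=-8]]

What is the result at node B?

B (Quinn): min(-2, 8) = -2

-2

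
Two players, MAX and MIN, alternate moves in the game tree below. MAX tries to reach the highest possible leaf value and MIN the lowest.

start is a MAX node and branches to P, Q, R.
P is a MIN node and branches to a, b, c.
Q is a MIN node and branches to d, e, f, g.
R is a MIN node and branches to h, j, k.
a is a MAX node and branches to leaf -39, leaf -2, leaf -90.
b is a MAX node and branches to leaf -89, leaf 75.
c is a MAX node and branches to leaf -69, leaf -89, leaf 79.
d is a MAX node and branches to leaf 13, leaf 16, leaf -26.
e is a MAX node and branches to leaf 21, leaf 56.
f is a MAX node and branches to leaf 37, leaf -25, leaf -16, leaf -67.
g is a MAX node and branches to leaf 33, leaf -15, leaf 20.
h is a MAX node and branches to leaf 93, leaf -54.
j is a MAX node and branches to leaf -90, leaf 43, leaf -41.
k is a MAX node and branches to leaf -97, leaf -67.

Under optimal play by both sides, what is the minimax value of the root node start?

a (MAX): max(-39, -2, -90) = -2
b (MAX): max(-89, 75) = 75
c (MAX): max(-69, -89, 79) = 79
P (MIN): min(-2, 75, 79) = -2
d (MAX): max(13, 16, -26) = 16
e (MAX): max(21, 56) = 56
f (MAX): max(37, -25, -16, -67) = 37
g (MAX): max(33, -15, 20) = 33
Q (MIN): min(16, 56, 37, 33) = 16
h (MAX): max(93, -54) = 93
j (MAX): max(-90, 43, -41) = 43
k (MAX): max(-97, -67) = -67
R (MIN): min(93, 43, -67) = -67
start (MAX): max(-2, 16, -67) = 16

16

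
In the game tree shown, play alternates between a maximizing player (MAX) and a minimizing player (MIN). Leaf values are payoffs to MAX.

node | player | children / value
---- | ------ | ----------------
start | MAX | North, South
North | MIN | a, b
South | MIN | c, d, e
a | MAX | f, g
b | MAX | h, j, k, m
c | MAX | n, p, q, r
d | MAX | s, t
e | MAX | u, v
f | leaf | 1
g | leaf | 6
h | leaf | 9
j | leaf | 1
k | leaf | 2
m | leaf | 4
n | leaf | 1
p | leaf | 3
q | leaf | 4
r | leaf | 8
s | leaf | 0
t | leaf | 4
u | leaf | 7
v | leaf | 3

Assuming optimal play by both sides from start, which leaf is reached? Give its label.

g

a (MAX): max(1, 6) = 6
b (MAX): max(9, 1, 2, 4) = 9
North (MIN): min(6, 9) = 6
c (MAX): max(1, 3, 4, 8) = 8
d (MAX): max(0, 4) = 4
e (MAX): max(7, 3) = 7
South (MIN): min(8, 4, 7) = 4
start (MAX): max(6, 4) = 6
At start, MAX picks North (highest: 6).
At North, MIN picks a (lowest: 6).
At a, MAX picks g (highest: 6).
Terminal value 6.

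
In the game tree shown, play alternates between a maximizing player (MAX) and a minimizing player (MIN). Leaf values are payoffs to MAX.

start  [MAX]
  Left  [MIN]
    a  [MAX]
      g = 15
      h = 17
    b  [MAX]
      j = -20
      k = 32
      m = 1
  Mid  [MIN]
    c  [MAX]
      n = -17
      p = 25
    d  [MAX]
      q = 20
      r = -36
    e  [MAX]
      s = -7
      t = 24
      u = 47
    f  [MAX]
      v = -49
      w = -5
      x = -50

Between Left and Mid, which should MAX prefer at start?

Left

a (MAX): max(15, 17) = 17
b (MAX): max(-20, 32, 1) = 32
Left (MIN): min(17, 32) = 17
c (MAX): max(-17, 25) = 25
d (MAX): max(20, -36) = 20
e (MAX): max(-7, 24, 47) = 47
f (MAX): max(-49, -5, -50) = -5
Mid (MIN): min(25, 20, 47, -5) = -5
MAX prefers the higher value; Left=17, Mid=-5. Left is better since 17 > -5.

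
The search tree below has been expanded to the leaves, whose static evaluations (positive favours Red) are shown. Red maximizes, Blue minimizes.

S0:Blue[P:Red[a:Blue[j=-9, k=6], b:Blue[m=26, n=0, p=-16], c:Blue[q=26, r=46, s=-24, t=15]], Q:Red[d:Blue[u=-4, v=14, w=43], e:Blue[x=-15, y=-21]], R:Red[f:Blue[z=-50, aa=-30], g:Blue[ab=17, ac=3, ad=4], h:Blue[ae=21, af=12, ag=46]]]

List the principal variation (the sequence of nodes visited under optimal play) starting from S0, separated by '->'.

a (Blue): min(-9, 6) = -9
b (Blue): min(26, 0, -16) = -16
c (Blue): min(26, 46, -24, 15) = -24
P (Red): max(-9, -16, -24) = -9
d (Blue): min(-4, 14, 43) = -4
e (Blue): min(-15, -21) = -21
Q (Red): max(-4, -21) = -4
f (Blue): min(-50, -30) = -50
g (Blue): min(17, 3, 4) = 3
h (Blue): min(21, 12, 46) = 12
R (Red): max(-50, 3, 12) = 12
S0 (Blue): min(-9, -4, 12) = -9
At S0, Blue picks P (lowest: -9).
At P, Red picks a (highest: -9).
At a, Blue picks j (lowest: -9).
Terminal value -9.

S0 -> P -> a -> j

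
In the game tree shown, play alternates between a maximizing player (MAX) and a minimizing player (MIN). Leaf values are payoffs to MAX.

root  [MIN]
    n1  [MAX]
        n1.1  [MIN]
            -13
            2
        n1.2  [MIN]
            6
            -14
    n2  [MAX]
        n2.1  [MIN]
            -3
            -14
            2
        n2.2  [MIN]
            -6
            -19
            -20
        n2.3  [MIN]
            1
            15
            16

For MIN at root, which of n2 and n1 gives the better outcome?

n1

n2.1 (MIN): min(-3, -14, 2) = -14
n2.2 (MIN): min(-6, -19, -20) = -20
n2.3 (MIN): min(1, 15, 16) = 1
n2 (MAX): max(-14, -20, 1) = 1
n1.1 (MIN): min(-13, 2) = -13
n1.2 (MIN): min(6, -14) = -14
n1 (MAX): max(-13, -14) = -13
MIN prefers the lower value; n2=1, n1=-13. n1 is better since -13 < 1.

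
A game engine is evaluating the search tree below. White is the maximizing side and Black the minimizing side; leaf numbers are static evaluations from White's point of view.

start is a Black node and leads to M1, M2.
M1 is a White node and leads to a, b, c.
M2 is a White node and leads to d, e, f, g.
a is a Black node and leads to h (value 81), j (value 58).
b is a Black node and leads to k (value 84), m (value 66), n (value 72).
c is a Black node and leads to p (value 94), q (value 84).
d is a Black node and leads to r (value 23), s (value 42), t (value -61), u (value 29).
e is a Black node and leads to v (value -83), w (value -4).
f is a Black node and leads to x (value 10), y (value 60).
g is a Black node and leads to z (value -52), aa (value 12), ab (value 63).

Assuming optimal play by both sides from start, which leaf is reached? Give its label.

x

a (Black): min(81, 58) = 58
b (Black): min(84, 66, 72) = 66
c (Black): min(94, 84) = 84
M1 (White): max(58, 66, 84) = 84
d (Black): min(23, 42, -61, 29) = -61
e (Black): min(-83, -4) = -83
f (Black): min(10, 60) = 10
g (Black): min(-52, 12, 63) = -52
M2 (White): max(-61, -83, 10, -52) = 10
start (Black): min(84, 10) = 10
At start, Black picks M2 (lowest: 10).
At M2, White picks f (highest: 10).
At f, Black picks x (lowest: 10).
Terminal value 10.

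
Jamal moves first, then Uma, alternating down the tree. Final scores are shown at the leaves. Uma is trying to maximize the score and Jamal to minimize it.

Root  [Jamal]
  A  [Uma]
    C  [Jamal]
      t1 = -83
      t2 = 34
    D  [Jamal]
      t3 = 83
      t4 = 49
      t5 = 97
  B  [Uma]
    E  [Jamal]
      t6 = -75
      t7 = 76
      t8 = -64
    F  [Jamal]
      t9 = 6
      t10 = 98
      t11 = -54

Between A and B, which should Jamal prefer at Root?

B

C (Jamal): min(-83, 34) = -83
D (Jamal): min(83, 49, 97) = 49
A (Uma): max(-83, 49) = 49
E (Jamal): min(-75, 76, -64) = -75
F (Jamal): min(6, 98, -54) = -54
B (Uma): max(-75, -54) = -54
Jamal prefers the lower value; A=49, B=-54. B is better since -54 < 49.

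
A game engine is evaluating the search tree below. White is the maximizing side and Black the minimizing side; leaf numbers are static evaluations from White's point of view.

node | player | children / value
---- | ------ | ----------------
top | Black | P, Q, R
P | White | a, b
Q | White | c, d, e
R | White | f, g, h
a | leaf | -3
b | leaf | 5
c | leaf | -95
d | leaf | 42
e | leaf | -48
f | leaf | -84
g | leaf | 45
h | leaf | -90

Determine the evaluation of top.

P (White): max(-3, 5) = 5
Q (White): max(-95, 42, -48) = 42
R (White): max(-84, 45, -90) = 45
top (Black): min(5, 42, 45) = 5

5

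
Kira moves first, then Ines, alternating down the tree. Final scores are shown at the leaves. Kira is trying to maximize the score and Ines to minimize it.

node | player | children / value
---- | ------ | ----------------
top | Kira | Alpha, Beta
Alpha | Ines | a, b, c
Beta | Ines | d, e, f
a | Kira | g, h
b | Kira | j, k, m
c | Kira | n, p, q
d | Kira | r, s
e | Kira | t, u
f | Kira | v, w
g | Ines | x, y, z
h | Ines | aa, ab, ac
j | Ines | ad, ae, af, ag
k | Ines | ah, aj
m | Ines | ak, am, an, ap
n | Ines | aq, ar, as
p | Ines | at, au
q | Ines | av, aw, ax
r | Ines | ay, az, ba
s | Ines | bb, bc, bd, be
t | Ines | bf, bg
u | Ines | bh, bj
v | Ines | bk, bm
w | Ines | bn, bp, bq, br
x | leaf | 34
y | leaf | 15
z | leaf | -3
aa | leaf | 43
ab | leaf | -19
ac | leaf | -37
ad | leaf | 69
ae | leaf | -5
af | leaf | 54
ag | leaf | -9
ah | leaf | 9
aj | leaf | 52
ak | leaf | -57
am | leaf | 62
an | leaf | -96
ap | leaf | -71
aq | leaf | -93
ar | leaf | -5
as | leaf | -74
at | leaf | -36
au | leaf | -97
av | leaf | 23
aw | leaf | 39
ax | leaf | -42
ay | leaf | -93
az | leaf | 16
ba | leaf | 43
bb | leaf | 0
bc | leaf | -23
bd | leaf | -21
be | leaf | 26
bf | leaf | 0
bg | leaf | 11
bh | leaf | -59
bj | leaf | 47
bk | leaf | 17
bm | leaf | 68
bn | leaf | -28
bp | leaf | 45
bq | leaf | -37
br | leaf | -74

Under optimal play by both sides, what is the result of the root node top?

-23

g (Ines): min(34, 15, -3) = -3
h (Ines): min(43, -19, -37) = -37
a (Kira): max(-3, -37) = -3
j (Ines): min(69, -5, 54, -9) = -9
k (Ines): min(9, 52) = 9
m (Ines): min(-57, 62, -96, -71) = -96
b (Kira): max(-9, 9, -96) = 9
n (Ines): min(-93, -5, -74) = -93
p (Ines): min(-36, -97) = -97
q (Ines): min(23, 39, -42) = -42
c (Kira): max(-93, -97, -42) = -42
Alpha (Ines): min(-3, 9, -42) = -42
r (Ines): min(-93, 16, 43) = -93
s (Ines): min(0, -23, -21, 26) = -23
d (Kira): max(-93, -23) = -23
t (Ines): min(0, 11) = 0
u (Ines): min(-59, 47) = -59
e (Kira): max(0, -59) = 0
v (Ines): min(17, 68) = 17
w (Ines): min(-28, 45, -37, -74) = -74
f (Kira): max(17, -74) = 17
Beta (Ines): min(-23, 0, 17) = -23
top (Kira): max(-42, -23) = -23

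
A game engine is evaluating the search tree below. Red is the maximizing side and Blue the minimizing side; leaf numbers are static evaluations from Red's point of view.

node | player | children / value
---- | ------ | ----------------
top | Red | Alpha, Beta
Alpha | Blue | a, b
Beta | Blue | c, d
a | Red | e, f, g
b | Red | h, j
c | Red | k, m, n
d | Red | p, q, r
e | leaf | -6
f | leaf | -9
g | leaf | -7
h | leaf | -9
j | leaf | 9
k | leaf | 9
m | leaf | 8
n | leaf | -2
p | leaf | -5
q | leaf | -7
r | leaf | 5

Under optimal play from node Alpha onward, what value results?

a (Red): max(-6, -9, -7) = -6
b (Red): max(-9, 9) = 9
Alpha (Blue): min(-6, 9) = -6

-6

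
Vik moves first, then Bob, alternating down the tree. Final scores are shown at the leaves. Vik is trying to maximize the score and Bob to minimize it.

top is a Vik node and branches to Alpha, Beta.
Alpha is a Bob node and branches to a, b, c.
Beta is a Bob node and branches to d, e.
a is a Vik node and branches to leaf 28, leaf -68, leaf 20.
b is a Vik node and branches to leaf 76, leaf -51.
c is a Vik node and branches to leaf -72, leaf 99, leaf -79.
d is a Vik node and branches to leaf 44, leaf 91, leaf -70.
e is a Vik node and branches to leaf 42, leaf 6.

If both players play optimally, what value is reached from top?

42

a (Vik): max(28, -68, 20) = 28
b (Vik): max(76, -51) = 76
c (Vik): max(-72, 99, -79) = 99
Alpha (Bob): min(28, 76, 99) = 28
d (Vik): max(44, 91, -70) = 91
e (Vik): max(42, 6) = 42
Beta (Bob): min(91, 42) = 42
top (Vik): max(28, 42) = 42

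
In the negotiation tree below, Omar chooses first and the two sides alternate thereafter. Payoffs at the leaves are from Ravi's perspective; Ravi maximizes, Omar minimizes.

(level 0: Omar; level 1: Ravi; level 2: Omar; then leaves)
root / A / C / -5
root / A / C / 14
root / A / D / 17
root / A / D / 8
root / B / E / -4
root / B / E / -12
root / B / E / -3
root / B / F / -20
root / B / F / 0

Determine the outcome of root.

C (Omar): min(-5, 14) = -5
D (Omar): min(17, 8) = 8
A (Ravi): max(-5, 8) = 8
E (Omar): min(-4, -12, -3) = -12
F (Omar): min(-20, 0) = -20
B (Ravi): max(-12, -20) = -12
root (Omar): min(8, -12) = -12

-12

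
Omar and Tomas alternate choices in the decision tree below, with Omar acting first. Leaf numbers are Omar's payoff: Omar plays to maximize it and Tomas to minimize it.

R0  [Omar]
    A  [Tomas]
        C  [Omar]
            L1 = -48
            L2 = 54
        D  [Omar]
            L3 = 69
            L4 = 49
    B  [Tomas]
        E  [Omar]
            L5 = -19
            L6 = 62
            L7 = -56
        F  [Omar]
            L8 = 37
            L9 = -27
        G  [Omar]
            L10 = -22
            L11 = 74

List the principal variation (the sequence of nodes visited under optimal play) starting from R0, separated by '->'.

C (Omar): max(-48, 54) = 54
D (Omar): max(69, 49) = 69
A (Tomas): min(54, 69) = 54
E (Omar): max(-19, 62, -56) = 62
F (Omar): max(37, -27) = 37
G (Omar): max(-22, 74) = 74
B (Tomas): min(62, 37, 74) = 37
R0 (Omar): max(54, 37) = 54
At R0, Omar picks A (highest: 54).
At A, Tomas picks C (lowest: 54).
At C, Omar picks L2 (highest: 54).
Terminal value 54.

R0 -> A -> C -> L2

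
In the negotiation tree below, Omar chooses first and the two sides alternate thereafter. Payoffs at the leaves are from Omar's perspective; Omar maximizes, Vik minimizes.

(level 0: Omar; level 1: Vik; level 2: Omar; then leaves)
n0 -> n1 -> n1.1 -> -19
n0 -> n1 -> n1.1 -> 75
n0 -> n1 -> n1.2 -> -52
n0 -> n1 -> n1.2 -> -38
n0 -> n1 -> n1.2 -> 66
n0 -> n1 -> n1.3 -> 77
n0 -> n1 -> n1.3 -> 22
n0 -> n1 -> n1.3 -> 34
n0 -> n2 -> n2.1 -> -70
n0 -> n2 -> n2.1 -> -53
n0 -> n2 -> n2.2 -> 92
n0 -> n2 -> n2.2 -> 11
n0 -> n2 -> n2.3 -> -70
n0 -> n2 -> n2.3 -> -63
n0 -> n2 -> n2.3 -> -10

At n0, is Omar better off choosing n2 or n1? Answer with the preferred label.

n1

n2.1 (Omar): max(-70, -53) = -53
n2.2 (Omar): max(92, 11) = 92
n2.3 (Omar): max(-70, -63, -10) = -10
n2 (Vik): min(-53, 92, -10) = -53
n1.1 (Omar): max(-19, 75) = 75
n1.2 (Omar): max(-52, -38, 66) = 66
n1.3 (Omar): max(77, 22, 34) = 77
n1 (Vik): min(75, 66, 77) = 66
Omar prefers the higher value; n2=-53, n1=66. n1 is better since 66 > -53.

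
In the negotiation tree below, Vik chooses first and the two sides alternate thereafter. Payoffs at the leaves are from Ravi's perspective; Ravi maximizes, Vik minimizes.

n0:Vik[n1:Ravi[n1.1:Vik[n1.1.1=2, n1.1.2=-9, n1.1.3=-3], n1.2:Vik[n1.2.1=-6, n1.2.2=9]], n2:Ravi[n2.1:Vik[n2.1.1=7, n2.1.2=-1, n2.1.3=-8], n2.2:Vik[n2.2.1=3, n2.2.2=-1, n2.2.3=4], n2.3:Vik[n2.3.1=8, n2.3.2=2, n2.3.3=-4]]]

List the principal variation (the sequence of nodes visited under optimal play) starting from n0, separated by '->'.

n1.1 (Vik): min(2, -9, -3) = -9
n1.2 (Vik): min(-6, 9) = -6
n1 (Ravi): max(-9, -6) = -6
n2.1 (Vik): min(7, -1, -8) = -8
n2.2 (Vik): min(3, -1, 4) = -1
n2.3 (Vik): min(8, 2, -4) = -4
n2 (Ravi): max(-8, -1, -4) = -1
n0 (Vik): min(-6, -1) = -6
At n0, Vik picks n1 (lowest: -6).
At n1, Ravi picks n1.2 (highest: -6).
At n1.2, Vik picks n1.2.1 (lowest: -6).
Terminal value -6.

n0 -> n1 -> n1.2 -> n1.2.1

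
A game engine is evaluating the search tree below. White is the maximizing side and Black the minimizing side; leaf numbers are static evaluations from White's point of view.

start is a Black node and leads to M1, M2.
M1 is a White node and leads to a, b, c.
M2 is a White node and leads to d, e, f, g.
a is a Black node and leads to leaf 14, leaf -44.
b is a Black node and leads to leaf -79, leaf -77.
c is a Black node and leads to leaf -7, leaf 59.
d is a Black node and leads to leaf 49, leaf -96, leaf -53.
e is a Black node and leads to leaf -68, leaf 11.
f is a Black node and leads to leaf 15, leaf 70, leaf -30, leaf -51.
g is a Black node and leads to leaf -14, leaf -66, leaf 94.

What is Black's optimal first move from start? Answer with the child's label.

a (Black): min(14, -44) = -44
b (Black): min(-79, -77) = -79
c (Black): min(-7, 59) = -7
M1 (White): max(-44, -79, -7) = -7
d (Black): min(49, -96, -53) = -96
e (Black): min(-68, 11) = -68
f (Black): min(15, 70, -30, -51) = -51
g (Black): min(-14, -66, 94) = -66
M2 (White): max(-96, -68, -51, -66) = -51
start (Black): min(-7, -51) = -51
Black at start wants the lowest of {M1=-7, M2=-51}, so chooses M2.

M2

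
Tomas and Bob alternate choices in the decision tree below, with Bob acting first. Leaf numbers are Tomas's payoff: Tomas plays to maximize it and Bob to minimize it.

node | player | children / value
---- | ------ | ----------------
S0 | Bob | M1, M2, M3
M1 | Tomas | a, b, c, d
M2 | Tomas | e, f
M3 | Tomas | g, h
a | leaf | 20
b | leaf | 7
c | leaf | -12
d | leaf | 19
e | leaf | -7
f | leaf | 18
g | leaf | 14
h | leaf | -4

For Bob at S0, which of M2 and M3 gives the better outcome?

M3

M2 (Tomas): max(-7, 18) = 18
M3 (Tomas): max(14, -4) = 14
Bob prefers the lower value; M2=18, M3=14. M3 is better since 14 < 18.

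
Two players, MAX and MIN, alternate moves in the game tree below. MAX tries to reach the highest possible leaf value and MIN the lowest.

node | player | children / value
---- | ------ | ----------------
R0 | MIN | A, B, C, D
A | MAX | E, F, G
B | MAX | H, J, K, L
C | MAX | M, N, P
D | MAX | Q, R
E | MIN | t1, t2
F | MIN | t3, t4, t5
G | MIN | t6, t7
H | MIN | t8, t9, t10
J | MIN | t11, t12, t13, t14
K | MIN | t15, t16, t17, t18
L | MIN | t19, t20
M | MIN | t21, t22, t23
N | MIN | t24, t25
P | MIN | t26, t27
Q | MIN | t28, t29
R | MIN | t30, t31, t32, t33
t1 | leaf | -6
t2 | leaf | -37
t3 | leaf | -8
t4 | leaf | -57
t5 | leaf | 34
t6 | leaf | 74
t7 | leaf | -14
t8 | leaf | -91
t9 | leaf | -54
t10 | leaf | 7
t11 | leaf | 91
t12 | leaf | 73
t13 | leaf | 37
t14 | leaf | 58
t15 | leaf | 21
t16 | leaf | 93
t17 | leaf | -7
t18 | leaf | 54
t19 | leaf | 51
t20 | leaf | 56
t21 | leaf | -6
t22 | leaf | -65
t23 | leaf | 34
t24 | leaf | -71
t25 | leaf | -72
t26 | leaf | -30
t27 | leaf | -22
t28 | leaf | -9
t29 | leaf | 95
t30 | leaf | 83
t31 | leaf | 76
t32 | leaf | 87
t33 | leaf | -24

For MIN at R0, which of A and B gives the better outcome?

A

E (MIN): min(-6, -37) = -37
F (MIN): min(-8, -57, 34) = -57
G (MIN): min(74, -14) = -14
A (MAX): max(-37, -57, -14) = -14
H (MIN): min(-91, -54, 7) = -91
J (MIN): min(91, 73, 37, 58) = 37
K (MIN): min(21, 93, -7, 54) = -7
L (MIN): min(51, 56) = 51
B (MAX): max(-91, 37, -7, 51) = 51
MIN prefers the lower value; A=-14, B=51. A is better since -14 < 51.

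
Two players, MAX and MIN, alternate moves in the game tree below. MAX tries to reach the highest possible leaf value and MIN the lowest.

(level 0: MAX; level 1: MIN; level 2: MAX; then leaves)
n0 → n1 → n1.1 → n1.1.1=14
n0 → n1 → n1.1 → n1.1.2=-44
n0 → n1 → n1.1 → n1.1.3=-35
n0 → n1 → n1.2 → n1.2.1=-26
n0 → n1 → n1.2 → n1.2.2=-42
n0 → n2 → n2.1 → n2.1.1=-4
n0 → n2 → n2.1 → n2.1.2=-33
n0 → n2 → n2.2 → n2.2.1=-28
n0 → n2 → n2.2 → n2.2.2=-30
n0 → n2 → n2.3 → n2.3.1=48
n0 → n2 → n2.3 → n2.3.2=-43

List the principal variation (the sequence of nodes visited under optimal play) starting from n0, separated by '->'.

n0 -> n1 -> n1.2 -> n1.2.1

n1.1 (MAX): max(14, -44, -35) = 14
n1.2 (MAX): max(-26, -42) = -26
n1 (MIN): min(14, -26) = -26
n2.1 (MAX): max(-4, -33) = -4
n2.2 (MAX): max(-28, -30) = -28
n2.3 (MAX): max(48, -43) = 48
n2 (MIN): min(-4, -28, 48) = -28
n0 (MAX): max(-26, -28) = -26
At n0, MAX picks n1 (highest: -26).
At n1, MIN picks n1.2 (lowest: -26).
At n1.2, MAX picks n1.2.1 (highest: -26).
Terminal value -26.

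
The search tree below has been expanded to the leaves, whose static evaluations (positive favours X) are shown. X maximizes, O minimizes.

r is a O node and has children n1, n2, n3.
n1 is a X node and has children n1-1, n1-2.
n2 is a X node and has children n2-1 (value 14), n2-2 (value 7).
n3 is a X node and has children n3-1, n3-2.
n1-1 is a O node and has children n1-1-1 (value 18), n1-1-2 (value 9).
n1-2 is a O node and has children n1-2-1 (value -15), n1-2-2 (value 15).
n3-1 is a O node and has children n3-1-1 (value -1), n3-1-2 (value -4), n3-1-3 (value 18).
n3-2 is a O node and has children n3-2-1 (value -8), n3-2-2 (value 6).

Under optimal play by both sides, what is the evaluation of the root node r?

-4

n1-1 (O): min(18, 9) = 9
n1-2 (O): min(-15, 15) = -15
n1 (X): max(9, -15) = 9
n2 (X): max(14, 7) = 14
n3-1 (O): min(-1, -4, 18) = -4
n3-2 (O): min(-8, 6) = -8
n3 (X): max(-4, -8) = -4
r (O): min(9, 14, -4) = -4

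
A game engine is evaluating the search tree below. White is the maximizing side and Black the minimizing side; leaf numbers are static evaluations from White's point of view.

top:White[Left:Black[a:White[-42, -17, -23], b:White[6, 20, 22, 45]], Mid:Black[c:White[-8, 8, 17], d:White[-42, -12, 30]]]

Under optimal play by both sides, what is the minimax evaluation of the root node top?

a (White): max(-42, -17, -23) = -17
b (White): max(6, 20, 22, 45) = 45
Left (Black): min(-17, 45) = -17
c (White): max(-8, 8, 17) = 17
d (White): max(-42, -12, 30) = 30
Mid (Black): min(17, 30) = 17
top (White): max(-17, 17) = 17

17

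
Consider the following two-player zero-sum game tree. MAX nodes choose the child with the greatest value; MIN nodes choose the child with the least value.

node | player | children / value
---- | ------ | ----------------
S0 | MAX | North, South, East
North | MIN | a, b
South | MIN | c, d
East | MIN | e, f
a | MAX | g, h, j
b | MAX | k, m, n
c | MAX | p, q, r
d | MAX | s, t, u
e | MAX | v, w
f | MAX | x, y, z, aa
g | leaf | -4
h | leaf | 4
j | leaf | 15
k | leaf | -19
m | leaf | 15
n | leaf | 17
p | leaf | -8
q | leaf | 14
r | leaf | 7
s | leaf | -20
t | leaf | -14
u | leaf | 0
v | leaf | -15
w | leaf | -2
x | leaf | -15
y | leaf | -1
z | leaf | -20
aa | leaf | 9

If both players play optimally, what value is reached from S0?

a (MAX): max(-4, 4, 15) = 15
b (MAX): max(-19, 15, 17) = 17
North (MIN): min(15, 17) = 15
c (MAX): max(-8, 14, 7) = 14
d (MAX): max(-20, -14, 0) = 0
South (MIN): min(14, 0) = 0
e (MAX): max(-15, -2) = -2
f (MAX): max(-15, -1, -20, 9) = 9
East (MIN): min(-2, 9) = -2
S0 (MAX): max(15, 0, -2) = 15

15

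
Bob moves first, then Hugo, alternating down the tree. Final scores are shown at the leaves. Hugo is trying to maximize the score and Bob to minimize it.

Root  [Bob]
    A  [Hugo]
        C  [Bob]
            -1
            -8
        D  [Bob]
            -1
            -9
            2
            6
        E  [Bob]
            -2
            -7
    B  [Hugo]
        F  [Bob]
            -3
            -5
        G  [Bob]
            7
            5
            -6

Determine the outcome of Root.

-7

C (Bob): min(-1, -8) = -8
D (Bob): min(-1, -9, 2, 6) = -9
E (Bob): min(-2, -7) = -7
A (Hugo): max(-8, -9, -7) = -7
F (Bob): min(-3, -5) = -5
G (Bob): min(7, 5, -6) = -6
B (Hugo): max(-5, -6) = -5
Root (Bob): min(-7, -5) = -7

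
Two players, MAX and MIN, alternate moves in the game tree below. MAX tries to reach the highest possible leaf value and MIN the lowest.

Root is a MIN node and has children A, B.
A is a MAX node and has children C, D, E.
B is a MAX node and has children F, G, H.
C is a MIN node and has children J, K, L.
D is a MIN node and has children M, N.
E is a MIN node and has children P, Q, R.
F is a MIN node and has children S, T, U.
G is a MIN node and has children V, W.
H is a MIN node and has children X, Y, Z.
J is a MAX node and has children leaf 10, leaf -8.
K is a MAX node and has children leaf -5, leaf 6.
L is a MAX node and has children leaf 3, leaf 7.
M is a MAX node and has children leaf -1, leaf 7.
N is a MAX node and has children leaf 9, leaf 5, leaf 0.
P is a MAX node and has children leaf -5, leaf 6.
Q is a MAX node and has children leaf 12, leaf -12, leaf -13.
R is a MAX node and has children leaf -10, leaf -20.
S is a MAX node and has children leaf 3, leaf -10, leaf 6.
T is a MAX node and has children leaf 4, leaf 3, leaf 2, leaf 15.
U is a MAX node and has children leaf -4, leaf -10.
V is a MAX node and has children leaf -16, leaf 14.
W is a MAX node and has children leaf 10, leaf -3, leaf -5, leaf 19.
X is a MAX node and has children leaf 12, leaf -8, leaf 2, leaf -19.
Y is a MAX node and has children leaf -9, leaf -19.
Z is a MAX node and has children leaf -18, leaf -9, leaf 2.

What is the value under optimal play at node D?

M (MAX): max(-1, 7) = 7
N (MAX): max(9, 5, 0) = 9
D (MIN): min(7, 9) = 7

7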